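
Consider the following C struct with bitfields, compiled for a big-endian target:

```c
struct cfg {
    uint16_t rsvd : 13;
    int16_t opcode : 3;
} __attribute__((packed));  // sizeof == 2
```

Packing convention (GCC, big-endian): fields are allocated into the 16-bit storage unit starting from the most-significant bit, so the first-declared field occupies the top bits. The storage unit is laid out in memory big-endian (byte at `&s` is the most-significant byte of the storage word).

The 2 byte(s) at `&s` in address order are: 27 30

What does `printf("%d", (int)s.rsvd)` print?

[0]=0x27 [1]=0x30 (big-endian) → word 0x2730
rsvd [3+:13] = (word>>3) & 0x1fff = 1254  ←
opcode [0+:3] = (word>>0) & 0x7 = 0

1254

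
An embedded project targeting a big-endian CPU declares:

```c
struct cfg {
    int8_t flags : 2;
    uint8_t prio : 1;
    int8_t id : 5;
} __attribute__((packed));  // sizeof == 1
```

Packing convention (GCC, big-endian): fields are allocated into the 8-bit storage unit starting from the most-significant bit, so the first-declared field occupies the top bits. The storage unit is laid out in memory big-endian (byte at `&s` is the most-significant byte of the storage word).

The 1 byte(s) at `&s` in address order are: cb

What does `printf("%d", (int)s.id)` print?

[0]=0xcb (big-endian) → word 0xcb
flags:2 @ bit 6 → (0xcb>>6)&0x3 = 0x3
prio:1 @ bit 5 → (0xcb>>5)&0x1 = 0x0
id:5 @ bit 0 → (0xcb>>0)&0x1f = 0xb  ←
id signed 5b, MSB=0: value = 11

11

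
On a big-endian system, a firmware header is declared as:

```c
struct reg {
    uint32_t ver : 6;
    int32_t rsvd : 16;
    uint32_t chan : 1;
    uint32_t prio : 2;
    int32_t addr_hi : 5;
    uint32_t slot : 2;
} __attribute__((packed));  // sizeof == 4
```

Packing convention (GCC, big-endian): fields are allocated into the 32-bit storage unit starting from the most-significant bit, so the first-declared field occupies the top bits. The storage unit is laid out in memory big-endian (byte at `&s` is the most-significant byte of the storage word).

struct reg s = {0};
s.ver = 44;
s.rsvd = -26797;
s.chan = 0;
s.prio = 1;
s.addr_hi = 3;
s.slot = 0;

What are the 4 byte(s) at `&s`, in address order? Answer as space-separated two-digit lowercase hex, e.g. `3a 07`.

b2 5d 4c 8c

[26+:6] ver=44 & 0x3f = 0x2c; word=0xb0000000
[10+:16] rsvd=-26797 & 0xffff = 0x9753; word=0xb25d4c00
[9+:1] chan=0 & 0x1 = 0x0; word=0xb25d4c00
[7+:2] prio=1 & 0x3 = 0x1; word=0xb25d4c80
[2+:5] addr_hi=3 & 0x1f = 0x3; word=0xb25d4c8c
[0+:2] slot=0 & 0x3 = 0x0; word=0xb25d4c8c
word = 0xb25d4c8c → big-endian bytes:
  [0]=0xb2  [1]=0x5d  [2]=0x4c  [3]=0x8c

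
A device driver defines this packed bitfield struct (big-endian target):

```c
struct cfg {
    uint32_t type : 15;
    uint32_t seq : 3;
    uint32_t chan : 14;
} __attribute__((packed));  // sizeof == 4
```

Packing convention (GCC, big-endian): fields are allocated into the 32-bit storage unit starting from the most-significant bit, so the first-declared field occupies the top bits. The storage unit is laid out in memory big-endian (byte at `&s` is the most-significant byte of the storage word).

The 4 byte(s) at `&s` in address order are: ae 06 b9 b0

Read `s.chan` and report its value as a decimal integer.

14768

[0]=0xae [1]=0x06 [2]=0xb9 [3]=0xb0 (big-endian) → word 0xae06b9b0
type [17+:15] = (word>>17) & 0x7fff = 22275
seq [14+:3] = (word>>14) & 0x7 = 2
chan [0+:14] = (word>>0) & 0x3fff = 14768  ←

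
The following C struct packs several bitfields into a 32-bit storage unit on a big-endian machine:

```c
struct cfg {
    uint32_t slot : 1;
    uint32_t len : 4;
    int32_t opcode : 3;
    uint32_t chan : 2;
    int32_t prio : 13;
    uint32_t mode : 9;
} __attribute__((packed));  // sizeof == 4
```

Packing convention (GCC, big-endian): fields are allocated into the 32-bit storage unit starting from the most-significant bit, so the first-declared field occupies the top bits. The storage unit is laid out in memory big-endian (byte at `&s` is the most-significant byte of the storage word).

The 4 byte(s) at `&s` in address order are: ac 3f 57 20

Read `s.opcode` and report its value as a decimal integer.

[0]=0xac [1]=0x3f [2]=0x57 [3]=0x20 (big-endian) → word 0xac3f5720
slot:1 @ bit 31 → (0xac3f5720>>31)&0x1 = 0x1
len:4 @ bit 27 → (0xac3f5720>>27)&0xf = 0x5
opcode:3 @ bit 24 → (0xac3f5720>>24)&0x7 = 0x4  ←
chan:2 @ bit 22 → (0xac3f5720>>22)&0x3 = 0x0
prio:13 @ bit 9 → (0xac3f5720>>9)&0x1fff = 0x1fab
mode:9 @ bit 0 → (0xac3f5720>>0)&0x1ff = 0x120
opcode signed 3b, MSB=1: 4 - 8 = -4

-4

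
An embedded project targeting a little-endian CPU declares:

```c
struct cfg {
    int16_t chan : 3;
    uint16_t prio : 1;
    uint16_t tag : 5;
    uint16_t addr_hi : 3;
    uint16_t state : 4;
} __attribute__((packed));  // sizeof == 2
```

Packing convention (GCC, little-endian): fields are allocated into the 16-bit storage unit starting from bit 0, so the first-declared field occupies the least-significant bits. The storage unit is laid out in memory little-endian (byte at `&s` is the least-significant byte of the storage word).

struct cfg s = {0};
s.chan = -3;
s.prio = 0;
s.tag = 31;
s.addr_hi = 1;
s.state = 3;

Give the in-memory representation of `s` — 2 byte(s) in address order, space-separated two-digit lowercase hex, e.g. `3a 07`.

f5 33

chan:3 = -3 → 0x5 << 0 → word 0x0005
prio:1 = 0 → 0x0 << 3 → word 0x0005
tag:5 = 31 → 0x1f << 4 → word 0x01f5
addr_hi:3 = 1 → 0x1 << 9 → word 0x03f5
state:4 = 3 → 0x3 << 12 → word 0x33f5
word = 0x33f5 → little-endian bytes:
  [0]=0xf5  [1]=0x33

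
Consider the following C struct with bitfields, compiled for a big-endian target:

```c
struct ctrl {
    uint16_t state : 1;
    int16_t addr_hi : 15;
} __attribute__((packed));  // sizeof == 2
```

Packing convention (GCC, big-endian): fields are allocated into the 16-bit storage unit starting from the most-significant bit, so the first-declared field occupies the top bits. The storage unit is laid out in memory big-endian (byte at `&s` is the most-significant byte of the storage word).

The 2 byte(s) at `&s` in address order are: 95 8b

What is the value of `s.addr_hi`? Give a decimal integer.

5515

[0]=0x95 [1]=0x8b (big-endian) → word 0x958b
state:1 @ bit 15 → (0x958b>>15)&0x1 = 0x1
addr_hi:15 @ bit 0 → (0x958b>>0)&0x7fff = 0x158b  ←
addr_hi signed 15b, MSB=0: value = 5515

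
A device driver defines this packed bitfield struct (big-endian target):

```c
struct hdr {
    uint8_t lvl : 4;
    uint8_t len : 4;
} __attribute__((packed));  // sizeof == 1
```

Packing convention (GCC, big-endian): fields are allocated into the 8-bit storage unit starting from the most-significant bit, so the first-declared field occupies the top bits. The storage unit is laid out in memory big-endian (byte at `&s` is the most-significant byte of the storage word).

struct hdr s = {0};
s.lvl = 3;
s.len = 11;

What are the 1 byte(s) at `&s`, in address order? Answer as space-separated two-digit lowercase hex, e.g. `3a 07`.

3b

lvl:4 = 3 → 0x3 << 4 → word 0x30
len:4 = 11 → 0xb << 0 → word 0x3b
word = 0x3b → big-endian bytes:
  [0]=0x3b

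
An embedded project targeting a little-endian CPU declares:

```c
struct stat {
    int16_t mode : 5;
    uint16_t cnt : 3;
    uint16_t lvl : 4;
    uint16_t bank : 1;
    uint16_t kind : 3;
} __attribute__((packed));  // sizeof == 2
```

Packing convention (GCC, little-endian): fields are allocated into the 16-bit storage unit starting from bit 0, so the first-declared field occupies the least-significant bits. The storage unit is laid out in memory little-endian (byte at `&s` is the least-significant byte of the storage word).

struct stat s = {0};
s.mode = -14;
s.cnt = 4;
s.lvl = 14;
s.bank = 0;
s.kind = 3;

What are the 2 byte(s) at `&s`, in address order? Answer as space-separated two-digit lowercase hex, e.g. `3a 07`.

mode:5 = -14 → 0x12 << 0 → word 0x0012
cnt:3 = 4 → 0x4 << 5 → word 0x0092
lvl:4 = 14 → 0xe << 8 → word 0x0e92
bank:1 = 0 → 0x0 << 12 → word 0x0e92
kind:3 = 3 → 0x3 << 13 → word 0x6e92
word = 0x6e92 → little-endian bytes:
  [0]=0x92  [1]=0x6e

92 6e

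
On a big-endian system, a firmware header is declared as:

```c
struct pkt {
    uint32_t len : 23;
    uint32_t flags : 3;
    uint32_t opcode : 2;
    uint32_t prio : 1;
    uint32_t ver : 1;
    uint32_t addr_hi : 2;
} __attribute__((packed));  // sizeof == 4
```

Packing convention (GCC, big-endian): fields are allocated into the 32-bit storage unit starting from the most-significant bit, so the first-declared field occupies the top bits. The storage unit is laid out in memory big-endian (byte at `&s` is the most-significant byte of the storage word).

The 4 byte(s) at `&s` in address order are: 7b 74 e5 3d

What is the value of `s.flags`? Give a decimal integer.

4

[0]=0x7b [1]=0x74 [2]=0xe5 [3]=0x3d (big-endian) → word 0x7b74e53d
len [9+:23] = (word>>9) & 0x7fffff = 4045426
flags [6+:3] = (word>>6) & 0x7 = 4  ←
opcode [4+:2] = (word>>4) & 0x3 = 3
prio [3+:1] = (word>>3) & 0x1 = 1
ver [2+:1] = (word>>2) & 0x1 = 1
addr_hi [0+:2] = (word>>0) & 0x3 = 1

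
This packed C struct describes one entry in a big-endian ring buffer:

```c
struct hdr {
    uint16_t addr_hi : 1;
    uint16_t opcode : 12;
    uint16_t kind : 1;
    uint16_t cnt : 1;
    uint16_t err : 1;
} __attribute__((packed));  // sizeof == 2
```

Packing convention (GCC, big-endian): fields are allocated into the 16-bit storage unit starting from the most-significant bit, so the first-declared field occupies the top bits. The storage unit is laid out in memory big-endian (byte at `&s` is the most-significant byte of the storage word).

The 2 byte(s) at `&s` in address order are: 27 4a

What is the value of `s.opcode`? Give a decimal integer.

1257

[0]=0x27 [1]=0x4a (big-endian) → word 0x274a
addr_hi [15+:1] = (word>>15) & 0x1 = 0
opcode [3+:12] = (word>>3) & 0xfff = 1257  ←
kind [2+:1] = (word>>2) & 0x1 = 0
cnt [1+:1] = (word>>1) & 0x1 = 1
err [0+:1] = (word>>0) & 0x1 = 0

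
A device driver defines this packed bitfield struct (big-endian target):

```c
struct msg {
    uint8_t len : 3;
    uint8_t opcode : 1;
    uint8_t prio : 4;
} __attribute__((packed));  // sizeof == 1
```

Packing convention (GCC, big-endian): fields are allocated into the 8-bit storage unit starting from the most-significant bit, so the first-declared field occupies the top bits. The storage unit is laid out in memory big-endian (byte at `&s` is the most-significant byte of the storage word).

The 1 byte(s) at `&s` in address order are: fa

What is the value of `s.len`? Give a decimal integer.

7

[0]=0xfa (big-endian) → word 0xfa
len:3 @ bit 5 → (0xfa>>5)&0x7 = 0x7  ←
opcode:1 @ bit 4 → (0xfa>>4)&0x1 = 0x1
prio:4 @ bit 0 → (0xfa>>0)&0xf = 0xa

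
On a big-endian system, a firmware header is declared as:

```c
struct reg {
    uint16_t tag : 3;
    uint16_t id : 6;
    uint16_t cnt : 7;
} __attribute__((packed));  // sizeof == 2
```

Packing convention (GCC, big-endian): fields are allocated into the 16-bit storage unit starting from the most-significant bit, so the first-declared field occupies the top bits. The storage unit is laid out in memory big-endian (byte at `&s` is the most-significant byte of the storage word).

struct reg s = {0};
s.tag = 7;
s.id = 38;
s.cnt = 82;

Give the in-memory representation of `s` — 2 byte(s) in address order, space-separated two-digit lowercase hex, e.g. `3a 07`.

f3 52

tag (3b) val=7 bits=0x7 at bit 13: 0xe000
id (6b) val=38 bits=0x26 at bit 7: 0xf300
cnt (7b) val=82 bits=0x52 at bit 0: 0xf352
word = 0xf352 → big-endian bytes:
  [0]=0xf3  [1]=0x52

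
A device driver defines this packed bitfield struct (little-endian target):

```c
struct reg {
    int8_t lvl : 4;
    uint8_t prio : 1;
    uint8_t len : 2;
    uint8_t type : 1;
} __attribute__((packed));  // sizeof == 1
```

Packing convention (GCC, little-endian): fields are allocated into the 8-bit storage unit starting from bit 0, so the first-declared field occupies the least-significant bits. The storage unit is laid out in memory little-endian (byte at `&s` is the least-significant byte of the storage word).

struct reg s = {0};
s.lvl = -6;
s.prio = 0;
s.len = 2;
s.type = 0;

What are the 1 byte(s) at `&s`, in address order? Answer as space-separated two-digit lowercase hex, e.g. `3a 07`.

[0+:4] lvl=-6 & 0xf = 0xa; word=0x0a
[4+:1] prio=0 & 0x1 = 0x0; word=0x0a
[5+:2] len=2 & 0x3 = 0x2; word=0x4a
[7+:1] type=0 & 0x1 = 0x0; word=0x4a
word = 0x4a → little-endian bytes:
  [0]=0x4a

4a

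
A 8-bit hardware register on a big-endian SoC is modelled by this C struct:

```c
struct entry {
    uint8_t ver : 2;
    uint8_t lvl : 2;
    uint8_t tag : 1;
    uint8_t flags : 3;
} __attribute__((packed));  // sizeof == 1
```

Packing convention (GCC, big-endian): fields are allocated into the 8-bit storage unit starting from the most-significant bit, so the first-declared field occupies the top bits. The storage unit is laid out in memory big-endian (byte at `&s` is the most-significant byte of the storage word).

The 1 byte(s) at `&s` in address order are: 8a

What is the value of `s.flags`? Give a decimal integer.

[0]=0x8a (big-endian) → word 0x8a
ver:2 @ bit 6 → (0x8a>>6)&0x3 = 0x2
lvl:2 @ bit 4 → (0x8a>>4)&0x3 = 0x0
tag:1 @ bit 3 → (0x8a>>3)&0x1 = 0x1
flags:3 @ bit 0 → (0x8a>>0)&0x7 = 0x2  ←

2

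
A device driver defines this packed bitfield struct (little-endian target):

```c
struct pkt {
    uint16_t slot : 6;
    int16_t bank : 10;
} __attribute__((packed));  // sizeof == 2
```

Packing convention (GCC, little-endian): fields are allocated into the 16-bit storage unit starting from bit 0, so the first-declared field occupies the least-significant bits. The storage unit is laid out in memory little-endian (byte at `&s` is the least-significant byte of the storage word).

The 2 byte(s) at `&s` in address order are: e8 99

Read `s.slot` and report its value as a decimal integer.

40

[0]=0xe8 [1]=0x99 (little-endian) → word 0x99e8
slot:6 @ bit 0 → (0x99e8>>0)&0x3f = 0x28  ←
bank:10 @ bit 6 → (0x99e8>>6)&0x3ff = 0x267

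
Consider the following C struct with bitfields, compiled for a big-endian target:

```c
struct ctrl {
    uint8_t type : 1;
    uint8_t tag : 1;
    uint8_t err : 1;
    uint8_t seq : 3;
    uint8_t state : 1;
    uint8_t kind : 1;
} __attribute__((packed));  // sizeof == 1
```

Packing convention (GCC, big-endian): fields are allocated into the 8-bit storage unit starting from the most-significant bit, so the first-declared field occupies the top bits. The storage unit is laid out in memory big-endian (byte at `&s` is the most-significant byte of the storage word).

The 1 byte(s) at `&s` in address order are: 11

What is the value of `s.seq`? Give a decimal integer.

[0]=0x11 (big-endian) → word 0x11
type:1 @ bit 7 → (0x11>>7)&0x1 = 0x0
tag:1 @ bit 6 → (0x11>>6)&0x1 = 0x0
err:1 @ bit 5 → (0x11>>5)&0x1 = 0x0
seq:3 @ bit 2 → (0x11>>2)&0x7 = 0x4  ←
state:1 @ bit 1 → (0x11>>1)&0x1 = 0x0
kind:1 @ bit 0 → (0x11>>0)&0x1 = 0x1

4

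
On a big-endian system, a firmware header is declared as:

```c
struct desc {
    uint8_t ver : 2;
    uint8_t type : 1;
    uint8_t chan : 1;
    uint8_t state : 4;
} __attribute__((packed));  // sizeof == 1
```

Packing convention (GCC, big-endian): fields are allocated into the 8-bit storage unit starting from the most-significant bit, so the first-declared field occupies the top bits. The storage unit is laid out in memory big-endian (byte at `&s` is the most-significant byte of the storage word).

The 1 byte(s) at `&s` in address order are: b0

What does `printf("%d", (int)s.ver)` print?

[0]=0xb0 (big-endian) → word 0xb0
ver [6+:2] = (word>>6) & 0x3 = 2  ←
type [5+:1] = (word>>5) & 0x1 = 1
chan [4+:1] = (word>>4) & 0x1 = 1
state [0+:4] = (word>>0) & 0xf = 0

2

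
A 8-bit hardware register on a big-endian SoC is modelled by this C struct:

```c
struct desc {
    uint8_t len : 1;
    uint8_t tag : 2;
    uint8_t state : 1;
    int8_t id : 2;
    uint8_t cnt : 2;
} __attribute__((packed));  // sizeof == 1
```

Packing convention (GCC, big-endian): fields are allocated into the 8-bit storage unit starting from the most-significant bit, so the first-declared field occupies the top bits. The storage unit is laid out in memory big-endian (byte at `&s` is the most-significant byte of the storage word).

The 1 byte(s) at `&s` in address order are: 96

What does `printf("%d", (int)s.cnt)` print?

2

[0]=0x96 (big-endian) → word 0x96
len:1 @ bit 7 → (0x96>>7)&0x1 = 0x1
tag:2 @ bit 5 → (0x96>>5)&0x3 = 0x0
state:1 @ bit 4 → (0x96>>4)&0x1 = 0x1
id:2 @ bit 2 → (0x96>>2)&0x3 = 0x1
cnt:2 @ bit 0 → (0x96>>0)&0x3 = 0x2  ←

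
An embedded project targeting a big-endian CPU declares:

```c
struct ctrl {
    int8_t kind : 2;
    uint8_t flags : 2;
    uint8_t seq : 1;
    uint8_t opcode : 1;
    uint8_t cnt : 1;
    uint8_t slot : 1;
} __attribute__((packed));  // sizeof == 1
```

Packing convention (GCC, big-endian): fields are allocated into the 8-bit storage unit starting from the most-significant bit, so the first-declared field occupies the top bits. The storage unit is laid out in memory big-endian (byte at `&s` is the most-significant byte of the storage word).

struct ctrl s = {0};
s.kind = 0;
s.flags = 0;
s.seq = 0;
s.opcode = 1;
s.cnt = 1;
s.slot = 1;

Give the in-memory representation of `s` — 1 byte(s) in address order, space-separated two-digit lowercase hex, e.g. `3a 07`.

kind:2 = 0 → 0x0 << 6 → word 0x00
flags:2 = 0 → 0x0 << 4 → word 0x00
seq:1 = 0 → 0x0 << 3 → word 0x00
opcode:1 = 1 → 0x1 << 2 → word 0x04
cnt:1 = 1 → 0x1 << 1 → word 0x06
slot:1 = 1 → 0x1 << 0 → word 0x07
word = 0x07 → big-endian bytes:
  [0]=0x07

07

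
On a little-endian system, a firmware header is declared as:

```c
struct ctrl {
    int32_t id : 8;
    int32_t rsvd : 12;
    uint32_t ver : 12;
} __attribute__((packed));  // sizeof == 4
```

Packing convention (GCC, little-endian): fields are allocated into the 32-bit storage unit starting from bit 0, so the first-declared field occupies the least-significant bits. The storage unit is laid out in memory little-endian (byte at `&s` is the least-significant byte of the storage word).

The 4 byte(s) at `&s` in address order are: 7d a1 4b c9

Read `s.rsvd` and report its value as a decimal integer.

[0]=0x7d [1]=0xa1 [2]=0x4b [3]=0xc9 (little-endian) → word 0xc94ba17d
id:8 @ bit 0 → (0xc94ba17d>>0)&0xff = 0x7d
rsvd:12 @ bit 8 → (0xc94ba17d>>8)&0xfff = 0xba1  ←
ver:12 @ bit 20 → (0xc94ba17d>>20)&0xfff = 0xc94
rsvd signed 12b, MSB=1: 2977 - 4096 = -1119

-1119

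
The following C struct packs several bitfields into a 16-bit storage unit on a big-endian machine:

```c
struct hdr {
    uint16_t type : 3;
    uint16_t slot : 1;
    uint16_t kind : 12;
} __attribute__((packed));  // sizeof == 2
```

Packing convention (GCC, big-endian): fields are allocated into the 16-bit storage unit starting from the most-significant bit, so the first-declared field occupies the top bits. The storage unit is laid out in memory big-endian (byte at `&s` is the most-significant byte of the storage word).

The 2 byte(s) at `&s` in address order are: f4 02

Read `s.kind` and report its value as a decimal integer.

[0]=0xf4 [1]=0x02 (big-endian) → word 0xf402
type:3 @ bit 13 → (0xf402>>13)&0x7 = 0x7
slot:1 @ bit 12 → (0xf402>>12)&0x1 = 0x1
kind:12 @ bit 0 → (0xf402>>0)&0xfff = 0x402  ←

1026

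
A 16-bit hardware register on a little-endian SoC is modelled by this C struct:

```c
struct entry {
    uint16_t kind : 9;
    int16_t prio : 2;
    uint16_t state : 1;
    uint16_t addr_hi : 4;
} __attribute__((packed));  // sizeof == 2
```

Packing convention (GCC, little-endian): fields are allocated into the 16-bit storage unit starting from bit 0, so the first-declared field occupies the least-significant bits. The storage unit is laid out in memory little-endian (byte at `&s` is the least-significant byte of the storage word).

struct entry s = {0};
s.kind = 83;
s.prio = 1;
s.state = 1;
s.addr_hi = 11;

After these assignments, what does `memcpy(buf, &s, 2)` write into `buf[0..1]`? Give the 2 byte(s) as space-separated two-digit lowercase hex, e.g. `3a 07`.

[0+:9] kind=83 & 0x1ff = 0x53; word=0x0053
[9+:2] prio=1 & 0x3 = 0x1; word=0x0253
[11+:1] state=1 & 0x1 = 0x1; word=0x0a53
[12+:4] addr_hi=11 & 0xf = 0xb; word=0xba53
word = 0xba53 → little-endian bytes:
  [0]=0x53  [1]=0xba

53 ba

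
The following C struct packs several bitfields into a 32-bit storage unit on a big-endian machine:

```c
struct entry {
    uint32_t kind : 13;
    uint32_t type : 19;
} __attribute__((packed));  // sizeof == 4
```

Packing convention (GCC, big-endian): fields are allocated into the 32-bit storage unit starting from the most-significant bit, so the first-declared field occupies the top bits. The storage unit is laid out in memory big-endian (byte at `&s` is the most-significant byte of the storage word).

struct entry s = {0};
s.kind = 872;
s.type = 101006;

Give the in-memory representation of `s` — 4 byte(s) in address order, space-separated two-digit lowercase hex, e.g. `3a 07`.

kind (13b) val=872 bits=0x368 at bit 19: 0x1b400000
type (19b) val=101006 bits=0x18a8e at bit 0: 0x1b418a8e
word = 0x1b418a8e → big-endian bytes:
  [0]=0x1b  [1]=0x41  [2]=0x8a  [3]=0x8e

1b 41 8a 8e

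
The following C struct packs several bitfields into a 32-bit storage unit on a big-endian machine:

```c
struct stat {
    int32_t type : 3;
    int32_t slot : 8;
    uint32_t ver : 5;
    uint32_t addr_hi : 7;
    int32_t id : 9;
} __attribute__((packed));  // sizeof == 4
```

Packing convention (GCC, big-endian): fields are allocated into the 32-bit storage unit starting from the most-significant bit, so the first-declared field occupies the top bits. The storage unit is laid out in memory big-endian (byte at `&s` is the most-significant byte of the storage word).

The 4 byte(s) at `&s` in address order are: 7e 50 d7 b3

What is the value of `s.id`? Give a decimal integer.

[0]=0x7e [1]=0x50 [2]=0xd7 [3]=0xb3 (big-endian) → word 0x7e50d7b3
type:3 @ bit 29 → (0x7e50d7b3>>29)&0x7 = 0x3
slot:8 @ bit 21 → (0x7e50d7b3>>21)&0xff = 0xf2
ver:5 @ bit 16 → (0x7e50d7b3>>16)&0x1f = 0x10
addr_hi:7 @ bit 9 → (0x7e50d7b3>>9)&0x7f = 0x6b
id:9 @ bit 0 → (0x7e50d7b3>>0)&0x1ff = 0x1b3  ←
id signed 9b, MSB=1: 435 - 512 = -77

-77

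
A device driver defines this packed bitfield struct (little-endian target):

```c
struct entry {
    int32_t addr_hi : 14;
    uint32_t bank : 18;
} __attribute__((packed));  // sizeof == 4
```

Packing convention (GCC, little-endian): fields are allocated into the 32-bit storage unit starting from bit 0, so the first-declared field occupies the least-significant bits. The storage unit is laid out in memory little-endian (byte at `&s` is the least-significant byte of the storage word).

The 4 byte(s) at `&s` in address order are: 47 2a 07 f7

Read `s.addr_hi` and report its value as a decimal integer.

-5561

[0]=0x47 [1]=0x2a [2]=0x07 [3]=0xf7 (little-endian) → word 0xf7072a47
addr_hi:14 @ bit 0 → (0xf7072a47>>0)&0x3fff = 0x2a47  ←
bank:18 @ bit 14 → (0xf7072a47>>14)&0x3ffff = 0x3dc1c
addr_hi signed 14b, MSB=1: 10823 - 16384 = -5561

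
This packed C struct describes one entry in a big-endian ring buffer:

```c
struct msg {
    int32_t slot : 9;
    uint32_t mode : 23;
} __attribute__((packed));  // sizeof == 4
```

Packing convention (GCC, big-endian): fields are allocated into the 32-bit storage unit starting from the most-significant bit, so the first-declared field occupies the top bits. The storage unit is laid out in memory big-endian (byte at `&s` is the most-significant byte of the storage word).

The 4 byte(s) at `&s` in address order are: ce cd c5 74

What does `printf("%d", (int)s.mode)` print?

5096820

[0]=0xce [1]=0xcd [2]=0xc5 [3]=0x74 (big-endian) → word 0xcecdc574
slot:9 @ bit 23 → (0xcecdc574>>23)&0x1ff = 0x19d
mode:23 @ bit 0 → (0xcecdc574>>0)&0x7fffff = 0x4dc574  ←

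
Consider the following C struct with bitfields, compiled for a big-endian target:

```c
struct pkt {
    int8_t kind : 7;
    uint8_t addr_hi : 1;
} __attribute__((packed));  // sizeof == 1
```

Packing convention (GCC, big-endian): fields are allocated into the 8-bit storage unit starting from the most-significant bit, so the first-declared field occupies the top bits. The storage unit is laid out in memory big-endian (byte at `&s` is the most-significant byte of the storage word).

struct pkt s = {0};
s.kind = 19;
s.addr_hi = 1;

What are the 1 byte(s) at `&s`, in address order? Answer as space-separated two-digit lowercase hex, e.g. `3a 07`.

27

kind (7b) val=19 bits=0x13 at bit 1: 0x26
addr_hi (1b) val=1 bits=0x1 at bit 0: 0x27
word = 0x27 → big-endian bytes:
  [0]=0x27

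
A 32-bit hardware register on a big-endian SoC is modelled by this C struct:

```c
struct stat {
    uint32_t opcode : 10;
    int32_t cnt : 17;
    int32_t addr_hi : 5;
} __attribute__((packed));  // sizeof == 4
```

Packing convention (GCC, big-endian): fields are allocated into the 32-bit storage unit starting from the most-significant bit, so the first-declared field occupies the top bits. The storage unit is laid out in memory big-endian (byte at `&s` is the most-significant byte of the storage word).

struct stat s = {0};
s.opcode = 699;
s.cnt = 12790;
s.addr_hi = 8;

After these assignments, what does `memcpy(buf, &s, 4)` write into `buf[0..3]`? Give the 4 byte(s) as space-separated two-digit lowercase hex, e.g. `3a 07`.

opcode (10b) val=699 bits=0x2bb at bit 22: 0xaec00000
cnt (17b) val=12790 bits=0x31f6 at bit 5: 0xaec63ec0
addr_hi (5b) val=8 bits=0x8 at bit 0: 0xaec63ec8
word = 0xaec63ec8 → big-endian bytes:
  [0]=0xae  [1]=0xc6  [2]=0x3e  [3]=0xc8

ae c6 3e c8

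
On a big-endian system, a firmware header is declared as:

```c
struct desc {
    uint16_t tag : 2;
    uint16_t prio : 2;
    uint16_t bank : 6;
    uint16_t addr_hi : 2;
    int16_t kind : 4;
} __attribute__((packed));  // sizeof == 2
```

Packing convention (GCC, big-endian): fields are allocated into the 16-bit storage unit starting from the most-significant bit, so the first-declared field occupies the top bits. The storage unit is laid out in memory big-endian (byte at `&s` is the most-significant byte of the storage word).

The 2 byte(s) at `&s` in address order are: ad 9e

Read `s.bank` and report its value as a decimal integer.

[0]=0xad [1]=0x9e (big-endian) → word 0xad9e
tag [14+:2] = (word>>14) & 0x3 = 2
prio [12+:2] = (word>>12) & 0x3 = 2
bank [6+:6] = (word>>6) & 0x3f = 54  ←
addr_hi [4+:2] = (word>>4) & 0x3 = 1
kind [0+:4] = (word>>0) & 0xf = 14

54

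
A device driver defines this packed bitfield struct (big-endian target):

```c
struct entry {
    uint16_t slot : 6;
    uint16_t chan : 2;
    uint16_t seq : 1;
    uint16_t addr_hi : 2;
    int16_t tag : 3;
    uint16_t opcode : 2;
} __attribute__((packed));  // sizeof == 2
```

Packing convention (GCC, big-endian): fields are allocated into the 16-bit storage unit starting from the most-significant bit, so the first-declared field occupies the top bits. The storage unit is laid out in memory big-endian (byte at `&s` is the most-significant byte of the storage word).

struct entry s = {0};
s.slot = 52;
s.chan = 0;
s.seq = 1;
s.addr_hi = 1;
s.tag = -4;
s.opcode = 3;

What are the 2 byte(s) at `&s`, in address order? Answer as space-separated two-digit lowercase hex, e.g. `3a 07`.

d0 b3

slot (6b) val=52 bits=0x34 at bit 10: 0xd000
chan (2b) val=0 bits=0x0 at bit 8: 0xd000
seq (1b) val=1 bits=0x1 at bit 7: 0xd080
addr_hi (2b) val=1 bits=0x1 at bit 5: 0xd0a0
tag (3b) val=-4 bits=0x4 at bit 2: 0xd0b0
opcode (2b) val=3 bits=0x3 at bit 0: 0xd0b3
word = 0xd0b3 → big-endian bytes:
  [0]=0xd0  [1]=0xb3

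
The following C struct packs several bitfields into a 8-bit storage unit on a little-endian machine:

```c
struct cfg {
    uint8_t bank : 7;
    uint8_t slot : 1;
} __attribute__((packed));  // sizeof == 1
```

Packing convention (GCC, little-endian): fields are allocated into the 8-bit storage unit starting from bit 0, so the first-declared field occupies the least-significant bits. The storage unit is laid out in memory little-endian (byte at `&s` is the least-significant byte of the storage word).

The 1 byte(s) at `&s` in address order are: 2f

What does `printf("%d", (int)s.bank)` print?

47

[0]=0x2f (little-endian) → word 0x2f
bank [0+:7] = (word>>0) & 0x7f = 47  ←
slot [7+:1] = (word>>7) & 0x1 = 0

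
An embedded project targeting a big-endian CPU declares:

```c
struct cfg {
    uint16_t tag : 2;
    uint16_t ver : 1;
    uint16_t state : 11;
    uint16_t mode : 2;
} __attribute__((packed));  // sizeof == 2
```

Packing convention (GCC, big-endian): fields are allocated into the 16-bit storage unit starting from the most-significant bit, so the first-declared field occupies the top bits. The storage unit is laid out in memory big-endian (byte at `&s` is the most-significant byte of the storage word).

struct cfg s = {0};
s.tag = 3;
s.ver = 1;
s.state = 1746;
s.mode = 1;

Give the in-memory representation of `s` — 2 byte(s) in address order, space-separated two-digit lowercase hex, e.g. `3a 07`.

tag (2b) val=3 bits=0x3 at bit 14: 0xc000
ver (1b) val=1 bits=0x1 at bit 13: 0xe000
state (11b) val=1746 bits=0x6d2 at bit 2: 0xfb48
mode (2b) val=1 bits=0x1 at bit 0: 0xfb49
word = 0xfb49 → big-endian bytes:
  [0]=0xfb  [1]=0x49

fb 49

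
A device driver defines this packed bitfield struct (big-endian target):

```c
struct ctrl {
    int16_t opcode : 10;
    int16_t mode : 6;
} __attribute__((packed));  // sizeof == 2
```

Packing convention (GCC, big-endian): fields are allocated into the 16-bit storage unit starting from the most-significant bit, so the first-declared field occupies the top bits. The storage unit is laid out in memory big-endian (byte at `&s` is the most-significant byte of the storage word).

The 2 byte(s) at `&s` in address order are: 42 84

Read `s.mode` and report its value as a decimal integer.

4

[0]=0x42 [1]=0x84 (big-endian) → word 0x4284
opcode [6+:10] = (word>>6) & 0x3ff = 266
mode [0+:6] = (word>>0) & 0x3f = 4  ←
mode signed 6b, MSB=0: value = 4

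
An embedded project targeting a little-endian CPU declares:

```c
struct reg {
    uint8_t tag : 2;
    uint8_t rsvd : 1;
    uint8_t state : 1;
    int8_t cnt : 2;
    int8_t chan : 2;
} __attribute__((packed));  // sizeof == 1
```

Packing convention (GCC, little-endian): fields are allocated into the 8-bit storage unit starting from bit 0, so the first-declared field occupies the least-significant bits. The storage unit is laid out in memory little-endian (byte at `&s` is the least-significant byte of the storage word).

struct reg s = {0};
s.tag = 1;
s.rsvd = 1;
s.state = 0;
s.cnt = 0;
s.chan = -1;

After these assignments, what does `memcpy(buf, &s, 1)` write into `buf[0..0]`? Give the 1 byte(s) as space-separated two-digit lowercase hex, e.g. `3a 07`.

[0+:2] tag=1 & 0x3 = 0x1; word=0x01
[2+:1] rsvd=1 & 0x1 = 0x1; word=0x05
[3+:1] state=0 & 0x1 = 0x0; word=0x05
[4+:2] cnt=0 & 0x3 = 0x0; word=0x05
[6+:2] chan=-1 & 0x3 = 0x3; word=0xc5
word = 0xc5 → little-endian bytes:
  [0]=0xc5

c5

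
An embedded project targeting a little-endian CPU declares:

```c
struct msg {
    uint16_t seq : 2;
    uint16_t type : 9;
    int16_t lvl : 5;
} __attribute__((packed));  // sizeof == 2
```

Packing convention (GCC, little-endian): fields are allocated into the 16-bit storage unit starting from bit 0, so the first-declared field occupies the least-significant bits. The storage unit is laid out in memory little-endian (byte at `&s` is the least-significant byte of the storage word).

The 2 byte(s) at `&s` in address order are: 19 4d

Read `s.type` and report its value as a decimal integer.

[0]=0x19 [1]=0x4d (little-endian) → word 0x4d19
seq [0+:2] = (word>>0) & 0x3 = 1
type [2+:9] = (word>>2) & 0x1ff = 326  ←
lvl [11+:5] = (word>>11) & 0x1f = 9

326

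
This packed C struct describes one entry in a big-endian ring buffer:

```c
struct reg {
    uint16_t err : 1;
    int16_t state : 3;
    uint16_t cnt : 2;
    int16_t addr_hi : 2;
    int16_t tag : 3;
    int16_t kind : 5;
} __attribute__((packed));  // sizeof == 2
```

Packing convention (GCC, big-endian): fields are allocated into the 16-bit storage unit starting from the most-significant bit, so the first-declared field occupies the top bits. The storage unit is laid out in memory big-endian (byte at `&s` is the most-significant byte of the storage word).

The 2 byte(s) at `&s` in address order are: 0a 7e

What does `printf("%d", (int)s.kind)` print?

-2

[0]=0x0a [1]=0x7e (big-endian) → word 0x0a7e
err [15+:1] = (word>>15) & 0x1 = 0
state [12+:3] = (word>>12) & 0x7 = 0
cnt [10+:2] = (word>>10) & 0x3 = 2
addr_hi [8+:2] = (word>>8) & 0x3 = 2
tag [5+:3] = (word>>5) & 0x7 = 3
kind [0+:5] = (word>>0) & 0x1f = 30  ←
kind signed 5b, MSB=1: 30 - 32 = -2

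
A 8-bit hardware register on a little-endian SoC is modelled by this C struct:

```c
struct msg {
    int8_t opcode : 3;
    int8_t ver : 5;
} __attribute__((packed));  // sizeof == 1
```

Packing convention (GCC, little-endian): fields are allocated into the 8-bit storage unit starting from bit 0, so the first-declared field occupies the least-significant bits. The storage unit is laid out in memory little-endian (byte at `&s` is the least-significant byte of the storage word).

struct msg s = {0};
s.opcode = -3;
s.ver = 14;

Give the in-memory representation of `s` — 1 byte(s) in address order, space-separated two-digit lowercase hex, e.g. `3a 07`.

opcode:3 = -3 → 0x5 << 0 → word 0x05
ver:5 = 14 → 0xe << 3 → word 0x75
word = 0x75 → little-endian bytes:
  [0]=0x75

75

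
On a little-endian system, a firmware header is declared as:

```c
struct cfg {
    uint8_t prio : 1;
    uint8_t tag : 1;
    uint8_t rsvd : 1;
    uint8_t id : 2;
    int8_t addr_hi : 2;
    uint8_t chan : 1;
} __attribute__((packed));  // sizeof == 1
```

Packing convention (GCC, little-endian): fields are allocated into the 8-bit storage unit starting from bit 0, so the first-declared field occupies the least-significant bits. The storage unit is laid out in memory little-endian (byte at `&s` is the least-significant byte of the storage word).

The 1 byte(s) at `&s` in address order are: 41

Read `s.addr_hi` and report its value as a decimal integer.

[0]=0x41 (little-endian) → word 0x41
prio [0+:1] = (word>>0) & 0x1 = 1
tag [1+:1] = (word>>1) & 0x1 = 0
rsvd [2+:1] = (word>>2) & 0x1 = 0
id [3+:2] = (word>>3) & 0x3 = 0
addr_hi [5+:2] = (word>>5) & 0x3 = 2  ←
chan [7+:1] = (word>>7) & 0x1 = 0
addr_hi signed 2b, MSB=1: 2 - 4 = -2

-2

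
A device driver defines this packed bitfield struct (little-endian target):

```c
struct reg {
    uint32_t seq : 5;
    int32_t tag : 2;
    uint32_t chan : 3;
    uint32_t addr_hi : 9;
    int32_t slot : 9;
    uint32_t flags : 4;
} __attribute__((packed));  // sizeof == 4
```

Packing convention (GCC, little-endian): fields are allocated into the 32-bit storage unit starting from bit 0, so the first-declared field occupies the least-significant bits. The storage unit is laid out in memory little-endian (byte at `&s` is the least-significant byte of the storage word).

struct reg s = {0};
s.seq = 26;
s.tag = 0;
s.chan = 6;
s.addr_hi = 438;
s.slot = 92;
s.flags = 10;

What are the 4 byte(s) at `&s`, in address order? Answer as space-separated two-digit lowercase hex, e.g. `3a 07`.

seq (5b) val=26 bits=0x1a at bit 0: 0x0000001a
tag (2b) val=0 bits=0x0 at bit 5: 0x0000001a
chan (3b) val=6 bits=0x6 at bit 7: 0x0000031a
addr_hi (9b) val=438 bits=0x1b6 at bit 10: 0x0006db1a
slot (9b) val=92 bits=0x5c at bit 19: 0x02e6db1a
flags (4b) val=10 bits=0xa at bit 28: 0xa2e6db1a
word = 0xa2e6db1a → little-endian bytes:
  [0]=0x1a  [1]=0xdb  [2]=0xe6  [3]=0xa2

1a db e6 a2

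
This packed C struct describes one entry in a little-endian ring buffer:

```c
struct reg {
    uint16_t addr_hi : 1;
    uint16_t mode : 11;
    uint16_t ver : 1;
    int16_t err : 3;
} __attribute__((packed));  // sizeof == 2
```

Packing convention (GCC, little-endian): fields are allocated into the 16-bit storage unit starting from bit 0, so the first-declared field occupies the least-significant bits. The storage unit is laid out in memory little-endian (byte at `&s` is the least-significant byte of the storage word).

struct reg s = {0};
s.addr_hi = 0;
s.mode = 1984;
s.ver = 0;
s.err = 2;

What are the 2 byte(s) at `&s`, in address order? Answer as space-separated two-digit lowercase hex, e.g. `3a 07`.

80 4f

[0+:1] addr_hi=0 & 0x1 = 0x0; word=0x0000
[1+:11] mode=1984 & 0x7ff = 0x7c0; word=0x0f80
[12+:1] ver=0 & 0x1 = 0x0; word=0x0f80
[13+:3] err=2 & 0x7 = 0x2; word=0x4f80
word = 0x4f80 → little-endian bytes:
  [0]=0x80  [1]=0x4f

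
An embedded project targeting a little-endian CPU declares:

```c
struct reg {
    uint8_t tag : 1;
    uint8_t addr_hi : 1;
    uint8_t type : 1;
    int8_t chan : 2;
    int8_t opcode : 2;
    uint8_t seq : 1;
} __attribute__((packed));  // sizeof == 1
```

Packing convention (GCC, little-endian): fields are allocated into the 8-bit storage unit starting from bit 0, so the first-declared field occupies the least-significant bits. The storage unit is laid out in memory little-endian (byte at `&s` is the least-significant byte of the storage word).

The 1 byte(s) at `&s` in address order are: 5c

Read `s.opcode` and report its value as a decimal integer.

-2

[0]=0x5c (little-endian) → word 0x5c
tag:1 @ bit 0 → (0x5c>>0)&0x1 = 0x0
addr_hi:1 @ bit 1 → (0x5c>>1)&0x1 = 0x0
type:1 @ bit 2 → (0x5c>>2)&0x1 = 0x1
chan:2 @ bit 3 → (0x5c>>3)&0x3 = 0x3
opcode:2 @ bit 5 → (0x5c>>5)&0x3 = 0x2  ←
seq:1 @ bit 7 → (0x5c>>7)&0x1 = 0x0
opcode signed 2b, MSB=1: 2 - 4 = -2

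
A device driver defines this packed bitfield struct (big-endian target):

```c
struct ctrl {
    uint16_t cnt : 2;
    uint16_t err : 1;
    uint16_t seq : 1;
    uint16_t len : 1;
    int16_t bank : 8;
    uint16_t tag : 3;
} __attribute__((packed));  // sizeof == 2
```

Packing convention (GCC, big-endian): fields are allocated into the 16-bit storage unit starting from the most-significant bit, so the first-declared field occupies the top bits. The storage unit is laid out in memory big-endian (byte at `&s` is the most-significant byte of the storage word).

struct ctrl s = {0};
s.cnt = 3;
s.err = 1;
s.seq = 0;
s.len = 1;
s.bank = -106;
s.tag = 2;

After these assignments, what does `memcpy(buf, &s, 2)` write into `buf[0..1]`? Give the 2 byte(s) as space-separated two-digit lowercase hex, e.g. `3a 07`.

cnt (2b) val=3 bits=0x3 at bit 14: 0xc000
err (1b) val=1 bits=0x1 at bit 13: 0xe000
seq (1b) val=0 bits=0x0 at bit 12: 0xe000
len (1b) val=1 bits=0x1 at bit 11: 0xe800
bank (8b) val=-106 bits=0x96 at bit 3: 0xecb0
tag (3b) val=2 bits=0x2 at bit 0: 0xecb2
word = 0xecb2 → big-endian bytes:
  [0]=0xec  [1]=0xb2

ec b2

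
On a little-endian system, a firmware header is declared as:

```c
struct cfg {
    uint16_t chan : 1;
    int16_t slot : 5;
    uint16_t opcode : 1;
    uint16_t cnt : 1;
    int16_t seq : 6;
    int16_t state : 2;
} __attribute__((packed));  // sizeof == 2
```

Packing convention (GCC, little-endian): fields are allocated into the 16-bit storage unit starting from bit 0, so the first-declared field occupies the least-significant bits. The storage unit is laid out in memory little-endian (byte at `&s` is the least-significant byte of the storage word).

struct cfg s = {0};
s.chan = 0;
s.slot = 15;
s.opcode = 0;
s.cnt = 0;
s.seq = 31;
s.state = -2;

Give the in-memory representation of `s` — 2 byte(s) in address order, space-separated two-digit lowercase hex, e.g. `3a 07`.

chan (1b) val=0 bits=0x0 at bit 0: 0x0000
slot (5b) val=15 bits=0xf at bit 1: 0x001e
opcode (1b) val=0 bits=0x0 at bit 6: 0x001e
cnt (1b) val=0 bits=0x0 at bit 7: 0x001e
seq (6b) val=31 bits=0x1f at bit 8: 0x1f1e
state (2b) val=-2 bits=0x2 at bit 14: 0x9f1e
word = 0x9f1e → little-endian bytes:
  [0]=0x1e  [1]=0x9f

1e 9f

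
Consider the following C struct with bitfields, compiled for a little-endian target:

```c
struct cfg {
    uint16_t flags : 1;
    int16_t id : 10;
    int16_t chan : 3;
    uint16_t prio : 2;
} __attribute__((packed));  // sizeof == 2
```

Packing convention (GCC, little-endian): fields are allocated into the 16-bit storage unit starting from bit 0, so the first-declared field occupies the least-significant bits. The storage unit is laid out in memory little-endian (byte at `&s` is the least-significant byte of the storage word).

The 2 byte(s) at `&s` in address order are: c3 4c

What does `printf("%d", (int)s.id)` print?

-415

[0]=0xc3 [1]=0x4c (little-endian) → word 0x4cc3
flags [0+:1] = (word>>0) & 0x1 = 1
id [1+:10] = (word>>1) & 0x3ff = 609  ←
chan [11+:3] = (word>>11) & 0x7 = 1
prio [14+:2] = (word>>14) & 0x3 = 1
id signed 10b, MSB=1: 609 - 1024 = -415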